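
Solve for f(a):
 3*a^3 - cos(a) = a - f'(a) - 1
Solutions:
 f(a) = C1 - 3*a^4/4 + a^2/2 - a + sin(a)


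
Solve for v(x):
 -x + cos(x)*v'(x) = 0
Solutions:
 v(x) = C1 + Integral(x/cos(x), x)


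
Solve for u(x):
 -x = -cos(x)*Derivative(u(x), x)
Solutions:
 u(x) = C1 + Integral(x/cos(x), x)


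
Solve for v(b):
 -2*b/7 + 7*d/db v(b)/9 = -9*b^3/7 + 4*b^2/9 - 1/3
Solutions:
 v(b) = C1 - 81*b^4/196 + 4*b^3/21 + 9*b^2/49 - 3*b/7


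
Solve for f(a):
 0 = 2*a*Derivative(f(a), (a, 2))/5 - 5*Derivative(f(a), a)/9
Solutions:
 f(a) = C1 + C2*a^(43/18)


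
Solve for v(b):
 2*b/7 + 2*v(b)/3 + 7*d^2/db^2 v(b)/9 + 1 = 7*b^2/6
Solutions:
 v(b) = C1*sin(sqrt(42)*b/7) + C2*cos(sqrt(42)*b/7) + 7*b^2/4 - 3*b/7 - 67/12


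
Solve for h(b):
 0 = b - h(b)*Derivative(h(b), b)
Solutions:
 h(b) = -sqrt(C1 + b^2)
 h(b) = sqrt(C1 + b^2)


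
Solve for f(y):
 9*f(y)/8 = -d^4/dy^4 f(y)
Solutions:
 f(y) = (C1*sin(2^(3/4)*sqrt(3)*y/4) + C2*cos(2^(3/4)*sqrt(3)*y/4))*exp(-2^(3/4)*sqrt(3)*y/4) + (C3*sin(2^(3/4)*sqrt(3)*y/4) + C4*cos(2^(3/4)*sqrt(3)*y/4))*exp(2^(3/4)*sqrt(3)*y/4)


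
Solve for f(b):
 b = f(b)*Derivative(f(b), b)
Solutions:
 f(b) = -sqrt(C1 + b^2)
 f(b) = sqrt(C1 + b^2)


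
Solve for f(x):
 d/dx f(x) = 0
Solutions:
 f(x) = C1


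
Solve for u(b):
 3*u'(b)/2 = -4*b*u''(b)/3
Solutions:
 u(b) = C1 + C2/b^(1/8)


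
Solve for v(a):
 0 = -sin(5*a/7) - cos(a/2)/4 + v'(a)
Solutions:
 v(a) = C1 + sin(a/2)/2 - 7*cos(5*a/7)/5


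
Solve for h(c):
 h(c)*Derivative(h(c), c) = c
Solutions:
 h(c) = -sqrt(C1 + c^2)
 h(c) = sqrt(C1 + c^2)


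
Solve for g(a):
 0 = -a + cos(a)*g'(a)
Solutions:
 g(a) = C1 + Integral(a/cos(a), a)


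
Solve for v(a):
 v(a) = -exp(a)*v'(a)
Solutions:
 v(a) = C1*exp(exp(-a))


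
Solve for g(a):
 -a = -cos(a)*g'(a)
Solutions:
 g(a) = C1 + Integral(a/cos(a), a)


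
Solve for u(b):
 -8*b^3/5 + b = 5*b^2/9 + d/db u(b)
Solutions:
 u(b) = C1 - 2*b^4/5 - 5*b^3/27 + b^2/2


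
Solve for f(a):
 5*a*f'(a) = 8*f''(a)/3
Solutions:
 f(a) = C1 + C2*erfi(sqrt(15)*a/4)


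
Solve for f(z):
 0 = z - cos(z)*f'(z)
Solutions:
 f(z) = C1 + Integral(z/cos(z), z)


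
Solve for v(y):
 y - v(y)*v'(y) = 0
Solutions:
 v(y) = -sqrt(C1 + y^2)
 v(y) = sqrt(C1 + y^2)


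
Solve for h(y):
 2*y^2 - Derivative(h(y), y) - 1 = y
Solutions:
 h(y) = C1 + 2*y^3/3 - y^2/2 - y


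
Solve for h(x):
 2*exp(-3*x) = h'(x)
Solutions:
 h(x) = C1 - 2*exp(-3*x)/3


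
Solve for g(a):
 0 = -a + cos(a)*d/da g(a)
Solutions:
 g(a) = C1 + Integral(a/cos(a), a)


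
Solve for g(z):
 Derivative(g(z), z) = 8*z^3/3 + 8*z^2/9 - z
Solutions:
 g(z) = C1 + 2*z^4/3 + 8*z^3/27 - z^2/2


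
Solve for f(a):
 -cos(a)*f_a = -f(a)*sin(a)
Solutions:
 f(a) = C1/cos(a)


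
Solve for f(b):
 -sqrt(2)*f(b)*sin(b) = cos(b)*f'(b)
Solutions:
 f(b) = C1*cos(b)^(sqrt(2))


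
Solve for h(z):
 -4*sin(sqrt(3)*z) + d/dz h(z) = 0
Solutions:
 h(z) = C1 - 4*sqrt(3)*cos(sqrt(3)*z)/3


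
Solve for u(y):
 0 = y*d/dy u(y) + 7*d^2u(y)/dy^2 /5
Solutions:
 u(y) = C1 + C2*erf(sqrt(70)*y/14)


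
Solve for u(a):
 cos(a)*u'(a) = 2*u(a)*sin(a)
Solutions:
 u(a) = C1/cos(a)^2


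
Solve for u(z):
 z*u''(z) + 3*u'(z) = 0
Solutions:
 u(z) = C1 + C2/z^2


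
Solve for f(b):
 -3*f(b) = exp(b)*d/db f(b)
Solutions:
 f(b) = C1*exp(3*exp(-b))


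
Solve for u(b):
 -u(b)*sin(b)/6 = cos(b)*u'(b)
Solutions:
 u(b) = C1*cos(b)^(1/6)


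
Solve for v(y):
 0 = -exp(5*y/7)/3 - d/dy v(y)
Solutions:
 v(y) = C1 - 7*exp(5*y/7)/15


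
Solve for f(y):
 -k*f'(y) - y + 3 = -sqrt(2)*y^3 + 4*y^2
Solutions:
 f(y) = C1 + sqrt(2)*y^4/(4*k) - 4*y^3/(3*k) - y^2/(2*k) + 3*y/k


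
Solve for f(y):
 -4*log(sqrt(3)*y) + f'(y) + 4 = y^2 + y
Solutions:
 f(y) = C1 + y^3/3 + y^2/2 + 4*y*log(y) - 8*y + y*log(9)


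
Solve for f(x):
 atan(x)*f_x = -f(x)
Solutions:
 f(x) = C1*exp(-Integral(1/atan(x), x))


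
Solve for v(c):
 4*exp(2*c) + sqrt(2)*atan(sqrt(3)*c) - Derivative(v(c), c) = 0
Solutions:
 v(c) = C1 + sqrt(2)*(c*atan(sqrt(3)*c) - sqrt(3)*log(3*c^2 + 1)/6) + 2*exp(2*c)


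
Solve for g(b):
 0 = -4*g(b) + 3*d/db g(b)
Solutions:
 g(b) = C1*exp(4*b/3)


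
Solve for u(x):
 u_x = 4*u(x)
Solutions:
 u(x) = C1*exp(4*x)


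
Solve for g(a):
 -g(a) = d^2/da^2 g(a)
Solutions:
 g(a) = C1*sin(a) + C2*cos(a)


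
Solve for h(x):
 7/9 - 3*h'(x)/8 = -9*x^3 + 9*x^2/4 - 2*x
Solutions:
 h(x) = C1 + 6*x^4 - 2*x^3 + 8*x^2/3 + 56*x/27


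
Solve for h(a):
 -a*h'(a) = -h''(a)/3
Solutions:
 h(a) = C1 + C2*erfi(sqrt(6)*a/2)


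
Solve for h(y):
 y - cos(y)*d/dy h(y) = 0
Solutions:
 h(y) = C1 + Integral(y/cos(y), y)


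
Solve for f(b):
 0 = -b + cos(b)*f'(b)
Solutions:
 f(b) = C1 + Integral(b/cos(b), b)


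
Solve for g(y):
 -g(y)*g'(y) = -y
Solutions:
 g(y) = -sqrt(C1 + y^2)
 g(y) = sqrt(C1 + y^2)


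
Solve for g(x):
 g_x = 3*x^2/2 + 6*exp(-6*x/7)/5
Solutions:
 g(x) = C1 + x^3/2 - 7*exp(-6*x/7)/5


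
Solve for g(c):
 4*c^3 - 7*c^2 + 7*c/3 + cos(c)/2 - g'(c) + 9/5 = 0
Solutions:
 g(c) = C1 + c^4 - 7*c^3/3 + 7*c^2/6 + 9*c/5 + sin(c)/2


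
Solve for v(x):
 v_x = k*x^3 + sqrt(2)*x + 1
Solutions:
 v(x) = C1 + k*x^4/4 + sqrt(2)*x^2/2 + x


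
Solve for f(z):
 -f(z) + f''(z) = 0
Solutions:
 f(z) = C1*exp(-z) + C2*exp(z)


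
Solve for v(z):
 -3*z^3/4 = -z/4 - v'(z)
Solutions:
 v(z) = C1 + 3*z^4/16 - z^2/8


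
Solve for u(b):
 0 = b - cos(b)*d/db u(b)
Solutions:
 u(b) = C1 + Integral(b/cos(b), b)


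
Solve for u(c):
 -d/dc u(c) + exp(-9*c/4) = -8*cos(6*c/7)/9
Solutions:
 u(c) = C1 + 28*sin(6*c/7)/27 - 4*exp(-9*c/4)/9


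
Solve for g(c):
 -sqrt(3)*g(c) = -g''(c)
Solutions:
 g(c) = C1*exp(-3^(1/4)*c) + C2*exp(3^(1/4)*c)


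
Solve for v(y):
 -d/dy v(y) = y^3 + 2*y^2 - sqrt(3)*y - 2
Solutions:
 v(y) = C1 - y^4/4 - 2*y^3/3 + sqrt(3)*y^2/2 + 2*y


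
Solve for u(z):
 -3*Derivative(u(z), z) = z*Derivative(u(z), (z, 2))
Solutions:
 u(z) = C1 + C2/z^2


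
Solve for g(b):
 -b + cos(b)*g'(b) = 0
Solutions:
 g(b) = C1 + Integral(b/cos(b), b)


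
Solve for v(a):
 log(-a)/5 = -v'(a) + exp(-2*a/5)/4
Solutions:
 v(a) = C1 - a*log(-a)/5 + a/5 - 5*exp(-2*a/5)/8


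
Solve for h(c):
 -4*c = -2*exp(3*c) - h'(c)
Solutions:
 h(c) = C1 + 2*c^2 - 2*exp(3*c)/3


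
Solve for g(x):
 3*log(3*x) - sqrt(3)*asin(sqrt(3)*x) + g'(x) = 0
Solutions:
 g(x) = C1 - 3*x*log(x) - 3*x*log(3) + 3*x + sqrt(3)*(x*asin(sqrt(3)*x) + sqrt(3)*sqrt(1 - 3*x^2)/3)


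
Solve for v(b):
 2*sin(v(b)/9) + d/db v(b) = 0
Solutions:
 2*b + 9*log(cos(v(b)/9) - 1)/2 - 9*log(cos(v(b)/9) + 1)/2 = C1


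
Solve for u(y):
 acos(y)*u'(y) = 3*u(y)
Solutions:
 u(y) = C1*exp(3*Integral(1/acos(y), y))


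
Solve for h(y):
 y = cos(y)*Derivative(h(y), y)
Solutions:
 h(y) = C1 + Integral(y/cos(y), y)


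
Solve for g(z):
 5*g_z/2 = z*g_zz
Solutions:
 g(z) = C1 + C2*z^(7/2)


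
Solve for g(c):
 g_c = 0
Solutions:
 g(c) = C1


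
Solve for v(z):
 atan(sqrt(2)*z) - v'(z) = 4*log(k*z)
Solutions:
 v(z) = C1 - 4*z*log(k*z) + z*atan(sqrt(2)*z) + 4*z - sqrt(2)*log(2*z^2 + 1)/4


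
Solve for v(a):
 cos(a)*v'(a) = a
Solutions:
 v(a) = C1 + Integral(a/cos(a), a)


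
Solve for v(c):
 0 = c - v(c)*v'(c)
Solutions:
 v(c) = -sqrt(C1 + c^2)
 v(c) = sqrt(C1 + c^2)


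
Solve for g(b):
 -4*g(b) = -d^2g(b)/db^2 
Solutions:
 g(b) = C1*exp(-2*b) + C2*exp(2*b)


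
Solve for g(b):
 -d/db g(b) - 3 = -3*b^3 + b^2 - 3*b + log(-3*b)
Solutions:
 g(b) = C1 + 3*b^4/4 - b^3/3 + 3*b^2/2 - b*log(-b) + b*(-2 - log(3))


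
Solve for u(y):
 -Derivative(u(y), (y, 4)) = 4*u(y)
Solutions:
 u(y) = (C1*sin(y) + C2*cos(y))*exp(-y) + (C3*sin(y) + C4*cos(y))*exp(y)


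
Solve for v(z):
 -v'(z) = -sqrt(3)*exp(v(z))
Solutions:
 v(z) = log(-1/(C1 + sqrt(3)*z))


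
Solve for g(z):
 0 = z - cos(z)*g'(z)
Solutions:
 g(z) = C1 + Integral(z/cos(z), z)


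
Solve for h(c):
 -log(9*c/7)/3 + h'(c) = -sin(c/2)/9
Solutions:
 h(c) = C1 + c*log(c)/3 - c*log(7) - c/3 + 2*c*log(21)/3 + 2*cos(c/2)/9


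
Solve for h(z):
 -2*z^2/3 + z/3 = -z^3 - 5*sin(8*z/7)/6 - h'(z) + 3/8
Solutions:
 h(z) = C1 - z^4/4 + 2*z^3/9 - z^2/6 + 3*z/8 + 35*cos(8*z/7)/48


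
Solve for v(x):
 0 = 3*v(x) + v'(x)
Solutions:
 v(x) = C1*exp(-3*x)


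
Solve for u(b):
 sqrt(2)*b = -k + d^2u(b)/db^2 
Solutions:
 u(b) = C1 + C2*b + sqrt(2)*b^3/6 + b^2*k/2


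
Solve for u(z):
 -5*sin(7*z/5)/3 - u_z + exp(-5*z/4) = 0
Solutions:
 u(z) = C1 + 25*cos(7*z/5)/21 - 4*exp(-5*z/4)/5


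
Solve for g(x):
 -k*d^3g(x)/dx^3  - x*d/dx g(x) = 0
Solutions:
 g(x) = C1 + Integral(C2*airyai(x*(-1/k)^(1/3)) + C3*airybi(x*(-1/k)^(1/3)), x)


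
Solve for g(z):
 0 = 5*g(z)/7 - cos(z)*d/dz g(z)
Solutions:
 g(z) = C1*(sin(z) + 1)^(5/14)/(sin(z) - 1)^(5/14)


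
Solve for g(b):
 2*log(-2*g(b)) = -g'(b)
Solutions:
 Integral(1/(log(-_y) + log(2)), (_y, g(b)))/2 = C1 - b


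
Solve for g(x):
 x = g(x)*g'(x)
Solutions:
 g(x) = -sqrt(C1 + x^2)
 g(x) = sqrt(C1 + x^2)


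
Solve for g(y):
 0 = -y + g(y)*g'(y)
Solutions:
 g(y) = -sqrt(C1 + y^2)
 g(y) = sqrt(C1 + y^2)


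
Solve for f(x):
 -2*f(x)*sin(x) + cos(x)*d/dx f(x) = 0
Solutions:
 f(x) = C1/cos(x)^2


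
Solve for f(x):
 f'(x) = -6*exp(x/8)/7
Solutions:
 f(x) = C1 - 48*exp(x/8)/7


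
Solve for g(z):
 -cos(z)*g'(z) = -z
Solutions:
 g(z) = C1 + Integral(z/cos(z), z)


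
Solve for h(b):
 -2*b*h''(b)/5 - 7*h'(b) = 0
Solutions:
 h(b) = C1 + C2/b^(33/2)


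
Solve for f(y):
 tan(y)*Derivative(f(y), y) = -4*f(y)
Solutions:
 f(y) = C1/sin(y)^4


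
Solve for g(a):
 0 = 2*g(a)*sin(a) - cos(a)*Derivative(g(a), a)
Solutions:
 g(a) = C1/cos(a)^2


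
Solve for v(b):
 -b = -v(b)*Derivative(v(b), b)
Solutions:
 v(b) = -sqrt(C1 + b^2)
 v(b) = sqrt(C1 + b^2)


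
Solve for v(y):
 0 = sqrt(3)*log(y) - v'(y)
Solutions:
 v(y) = C1 + sqrt(3)*y*log(y) - sqrt(3)*y


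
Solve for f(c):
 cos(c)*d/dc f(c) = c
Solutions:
 f(c) = C1 + Integral(c/cos(c), c)


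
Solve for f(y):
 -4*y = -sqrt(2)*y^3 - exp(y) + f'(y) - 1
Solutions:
 f(y) = C1 + sqrt(2)*y^4/4 - 2*y^2 + y + exp(y)


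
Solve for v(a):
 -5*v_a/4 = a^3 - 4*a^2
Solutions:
 v(a) = C1 - a^4/5 + 16*a^3/15


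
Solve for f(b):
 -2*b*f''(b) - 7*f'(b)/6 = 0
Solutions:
 f(b) = C1 + C2*b^(5/12)


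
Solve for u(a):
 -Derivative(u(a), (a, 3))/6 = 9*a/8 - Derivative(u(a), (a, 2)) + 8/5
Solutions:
 u(a) = C1 + C2*a + C3*exp(6*a) + 3*a^3/16 + 143*a^2/160


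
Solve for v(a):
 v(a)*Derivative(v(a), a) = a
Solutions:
 v(a) = -sqrt(C1 + a^2)
 v(a) = sqrt(C1 + a^2)


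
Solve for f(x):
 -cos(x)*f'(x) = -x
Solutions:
 f(x) = C1 + Integral(x/cos(x), x)


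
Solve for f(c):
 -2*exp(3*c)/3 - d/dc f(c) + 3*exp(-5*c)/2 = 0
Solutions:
 f(c) = C1 - 2*exp(3*c)/9 - 3*exp(-5*c)/10


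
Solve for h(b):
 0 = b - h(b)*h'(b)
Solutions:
 h(b) = -sqrt(C1 + b^2)
 h(b) = sqrt(C1 + b^2)


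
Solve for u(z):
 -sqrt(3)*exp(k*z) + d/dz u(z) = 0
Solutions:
 u(z) = C1 + sqrt(3)*exp(k*z)/k


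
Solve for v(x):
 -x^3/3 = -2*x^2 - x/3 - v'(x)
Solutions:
 v(x) = C1 + x^4/12 - 2*x^3/3 - x^2/6


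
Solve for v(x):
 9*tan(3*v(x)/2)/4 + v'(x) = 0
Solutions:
 v(x) = -2*asin(C1*exp(-27*x/8))/3 + 2*pi/3
 v(x) = 2*asin(C1*exp(-27*x/8))/3


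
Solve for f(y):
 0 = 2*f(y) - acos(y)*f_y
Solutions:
 f(y) = C1*exp(2*Integral(1/acos(y), y))


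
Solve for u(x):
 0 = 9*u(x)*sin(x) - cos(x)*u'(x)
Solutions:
 u(x) = C1/cos(x)^9


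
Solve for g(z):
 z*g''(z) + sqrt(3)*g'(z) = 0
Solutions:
 g(z) = C1 + C2*z^(1 - sqrt(3))


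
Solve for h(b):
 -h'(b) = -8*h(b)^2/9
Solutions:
 h(b) = -9/(C1 + 8*b)


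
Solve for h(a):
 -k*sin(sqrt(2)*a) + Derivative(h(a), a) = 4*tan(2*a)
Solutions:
 h(a) = C1 - sqrt(2)*k*cos(sqrt(2)*a)/2 - 2*log(cos(2*a))


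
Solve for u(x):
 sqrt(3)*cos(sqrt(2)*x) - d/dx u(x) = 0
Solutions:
 u(x) = C1 + sqrt(6)*sin(sqrt(2)*x)/2


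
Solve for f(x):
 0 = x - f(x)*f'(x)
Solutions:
 f(x) = -sqrt(C1 + x^2)
 f(x) = sqrt(C1 + x^2)


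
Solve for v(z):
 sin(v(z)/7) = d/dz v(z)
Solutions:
 -z + 7*log(cos(v(z)/7) - 1)/2 - 7*log(cos(v(z)/7) + 1)/2 = C1


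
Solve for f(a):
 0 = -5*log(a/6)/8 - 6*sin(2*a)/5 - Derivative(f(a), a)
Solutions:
 f(a) = C1 - 5*a*log(a)/8 + 5*a/8 + 5*a*log(6)/8 + 3*cos(2*a)/5


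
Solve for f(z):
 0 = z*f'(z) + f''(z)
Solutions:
 f(z) = C1 + C2*erf(sqrt(2)*z/2)


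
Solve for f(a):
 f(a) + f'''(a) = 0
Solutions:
 f(a) = C3*exp(-a) + (C1*sin(sqrt(3)*a/2) + C2*cos(sqrt(3)*a/2))*exp(a/2)


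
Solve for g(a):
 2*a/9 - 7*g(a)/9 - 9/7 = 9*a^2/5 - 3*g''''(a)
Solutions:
 g(a) = C1*exp(-21^(1/4)*a/3) + C2*exp(21^(1/4)*a/3) + C3*sin(21^(1/4)*a/3) + C4*cos(21^(1/4)*a/3) - 81*a^2/35 + 2*a/7 - 81/49


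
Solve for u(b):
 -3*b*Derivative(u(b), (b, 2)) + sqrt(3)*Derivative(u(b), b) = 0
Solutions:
 u(b) = C1 + C2*b^(sqrt(3)/3 + 1)


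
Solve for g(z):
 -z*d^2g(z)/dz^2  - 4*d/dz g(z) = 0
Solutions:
 g(z) = C1 + C2/z^3


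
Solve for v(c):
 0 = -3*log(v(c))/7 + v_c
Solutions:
 li(v(c)) = C1 + 3*c/7


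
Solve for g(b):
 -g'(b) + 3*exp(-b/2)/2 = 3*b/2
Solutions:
 g(b) = C1 - 3*b^2/4 - 3*exp(-b/2)


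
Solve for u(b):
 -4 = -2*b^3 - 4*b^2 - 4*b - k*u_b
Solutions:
 u(b) = C1 - b^4/(2*k) - 4*b^3/(3*k) - 2*b^2/k + 4*b/k


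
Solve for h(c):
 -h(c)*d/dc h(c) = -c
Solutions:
 h(c) = -sqrt(C1 + c^2)
 h(c) = sqrt(C1 + c^2)


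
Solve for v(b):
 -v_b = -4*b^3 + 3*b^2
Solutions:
 v(b) = C1 + b^4 - b^3


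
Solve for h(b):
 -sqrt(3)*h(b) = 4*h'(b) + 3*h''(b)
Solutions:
 h(b) = (C1*sin(b*sqrt(-4 + 3*sqrt(3))/3) + C2*cos(b*sqrt(-4 + 3*sqrt(3))/3))*exp(-2*b/3)


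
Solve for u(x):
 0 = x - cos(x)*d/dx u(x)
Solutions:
 u(x) = C1 + Integral(x/cos(x), x)


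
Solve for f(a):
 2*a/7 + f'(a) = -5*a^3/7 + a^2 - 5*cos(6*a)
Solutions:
 f(a) = C1 - 5*a^4/28 + a^3/3 - a^2/7 - 5*sin(6*a)/6


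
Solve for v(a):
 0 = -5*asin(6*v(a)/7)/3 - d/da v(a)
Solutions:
 Integral(1/asin(6*_y/7), (_y, v(a))) = C1 - 5*a/3


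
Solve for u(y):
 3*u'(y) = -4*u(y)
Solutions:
 u(y) = C1*exp(-4*y/3)


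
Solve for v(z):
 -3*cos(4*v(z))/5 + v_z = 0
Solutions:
 -3*z/5 - log(sin(4*v(z)) - 1)/8 + log(sin(4*v(z)) + 1)/8 = C1


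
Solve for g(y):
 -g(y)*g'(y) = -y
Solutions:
 g(y) = -sqrt(C1 + y^2)
 g(y) = sqrt(C1 + y^2)


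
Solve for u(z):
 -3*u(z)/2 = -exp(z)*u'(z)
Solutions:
 u(z) = C1*exp(-3*exp(-z)/2)


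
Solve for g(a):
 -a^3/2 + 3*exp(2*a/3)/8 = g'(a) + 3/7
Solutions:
 g(a) = C1 - a^4/8 - 3*a/7 + 9*exp(2*a/3)/16


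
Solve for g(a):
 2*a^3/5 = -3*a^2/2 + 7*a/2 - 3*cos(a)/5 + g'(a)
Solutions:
 g(a) = C1 + a^4/10 + a^3/2 - 7*a^2/4 + 3*sin(a)/5


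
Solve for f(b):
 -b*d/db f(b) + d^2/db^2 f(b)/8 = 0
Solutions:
 f(b) = C1 + C2*erfi(2*b)


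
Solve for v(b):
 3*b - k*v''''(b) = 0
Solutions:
 v(b) = C1 + C2*b + C3*b^2 + C4*b^3 + b^5/(40*k)


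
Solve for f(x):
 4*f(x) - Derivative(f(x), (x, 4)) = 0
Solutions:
 f(x) = C1*exp(-sqrt(2)*x) + C2*exp(sqrt(2)*x) + C3*sin(sqrt(2)*x) + C4*cos(sqrt(2)*x)


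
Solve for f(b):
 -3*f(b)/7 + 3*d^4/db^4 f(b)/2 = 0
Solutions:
 f(b) = C1*exp(-2^(1/4)*7^(3/4)*b/7) + C2*exp(2^(1/4)*7^(3/4)*b/7) + C3*sin(2^(1/4)*7^(3/4)*b/7) + C4*cos(2^(1/4)*7^(3/4)*b/7)


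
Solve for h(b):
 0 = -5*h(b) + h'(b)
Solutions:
 h(b) = C1*exp(5*b)


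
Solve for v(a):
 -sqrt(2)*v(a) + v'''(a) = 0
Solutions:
 v(a) = C3*exp(2^(1/6)*a) + (C1*sin(2^(1/6)*sqrt(3)*a/2) + C2*cos(2^(1/6)*sqrt(3)*a/2))*exp(-2^(1/6)*a/2)


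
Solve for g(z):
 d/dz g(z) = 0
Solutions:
 g(z) = C1


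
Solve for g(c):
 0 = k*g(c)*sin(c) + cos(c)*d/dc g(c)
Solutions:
 g(c) = C1*exp(k*log(cos(c)))


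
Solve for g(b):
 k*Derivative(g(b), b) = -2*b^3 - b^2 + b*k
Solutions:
 g(b) = C1 - b^4/(2*k) - b^3/(3*k) + b^2/2


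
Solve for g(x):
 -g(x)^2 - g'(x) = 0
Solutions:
 g(x) = 1/(C1 + x)


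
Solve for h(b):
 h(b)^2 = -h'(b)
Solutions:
 h(b) = 1/(C1 + b)


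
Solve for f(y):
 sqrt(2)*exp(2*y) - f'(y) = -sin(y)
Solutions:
 f(y) = C1 + sqrt(2)*exp(2*y)/2 - cos(y)


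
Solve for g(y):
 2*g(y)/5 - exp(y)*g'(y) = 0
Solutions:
 g(y) = C1*exp(-2*exp(-y)/5)


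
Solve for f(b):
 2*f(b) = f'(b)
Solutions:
 f(b) = C1*exp(2*b)


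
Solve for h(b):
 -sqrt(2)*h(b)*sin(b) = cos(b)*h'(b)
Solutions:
 h(b) = C1*cos(b)^(sqrt(2))


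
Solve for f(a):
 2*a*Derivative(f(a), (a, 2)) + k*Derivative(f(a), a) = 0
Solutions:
 f(a) = C1 + a^(1 - re(k)/2)*(C2*sin(log(a)*Abs(im(k))/2) + C3*cos(log(a)*im(k)/2))


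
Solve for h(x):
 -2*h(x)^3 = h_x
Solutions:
 h(x) = -sqrt(2)*sqrt(-1/(C1 - 2*x))/2
 h(x) = sqrt(2)*sqrt(-1/(C1 - 2*x))/2


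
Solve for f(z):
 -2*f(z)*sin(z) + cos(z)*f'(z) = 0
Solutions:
 f(z) = C1/cos(z)^2


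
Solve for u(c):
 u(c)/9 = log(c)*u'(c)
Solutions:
 u(c) = C1*exp(li(c)/9)


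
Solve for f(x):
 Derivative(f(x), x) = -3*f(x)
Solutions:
 f(x) = C1*exp(-3*x)


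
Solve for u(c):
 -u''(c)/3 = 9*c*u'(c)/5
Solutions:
 u(c) = C1 + C2*erf(3*sqrt(30)*c/10)


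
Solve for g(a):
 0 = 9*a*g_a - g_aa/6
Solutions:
 g(a) = C1 + C2*erfi(3*sqrt(3)*a)


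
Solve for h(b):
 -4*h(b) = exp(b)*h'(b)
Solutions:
 h(b) = C1*exp(4*exp(-b))


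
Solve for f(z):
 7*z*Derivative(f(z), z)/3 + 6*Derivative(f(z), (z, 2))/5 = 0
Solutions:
 f(z) = C1 + C2*erf(sqrt(35)*z/6)


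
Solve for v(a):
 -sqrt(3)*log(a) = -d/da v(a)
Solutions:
 v(a) = C1 + sqrt(3)*a*log(a) - sqrt(3)*a


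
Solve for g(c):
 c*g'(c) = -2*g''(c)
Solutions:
 g(c) = C1 + C2*erf(c/2)


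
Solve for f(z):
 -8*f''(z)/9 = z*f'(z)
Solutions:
 f(z) = C1 + C2*erf(3*z/4)


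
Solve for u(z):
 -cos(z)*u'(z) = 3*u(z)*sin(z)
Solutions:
 u(z) = C1*cos(z)^3


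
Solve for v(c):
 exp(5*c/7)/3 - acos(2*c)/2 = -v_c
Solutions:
 v(c) = C1 + c*acos(2*c)/2 - sqrt(1 - 4*c^2)/4 - 7*exp(5*c/7)/15


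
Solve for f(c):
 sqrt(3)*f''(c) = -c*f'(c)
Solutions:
 f(c) = C1 + C2*erf(sqrt(2)*3^(3/4)*c/6)


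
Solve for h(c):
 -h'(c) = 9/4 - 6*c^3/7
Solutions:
 h(c) = C1 + 3*c^4/14 - 9*c/4


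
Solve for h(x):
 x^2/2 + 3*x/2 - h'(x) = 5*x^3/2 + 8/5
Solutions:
 h(x) = C1 - 5*x^4/8 + x^3/6 + 3*x^2/4 - 8*x/5


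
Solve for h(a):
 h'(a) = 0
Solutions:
 h(a) = C1


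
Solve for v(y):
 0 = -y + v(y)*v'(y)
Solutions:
 v(y) = -sqrt(C1 + y^2)
 v(y) = sqrt(C1 + y^2)


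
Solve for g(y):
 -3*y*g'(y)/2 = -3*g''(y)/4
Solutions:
 g(y) = C1 + C2*erfi(y)


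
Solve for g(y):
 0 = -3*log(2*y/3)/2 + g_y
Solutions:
 g(y) = C1 + 3*y*log(y)/2 - 3*y*log(3)/2 - 3*y/2 + 3*y*log(2)/2


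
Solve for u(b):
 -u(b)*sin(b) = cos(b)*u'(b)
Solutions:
 u(b) = C1*cos(b)


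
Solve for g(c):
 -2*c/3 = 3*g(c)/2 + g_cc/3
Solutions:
 g(c) = C1*sin(3*sqrt(2)*c/2) + C2*cos(3*sqrt(2)*c/2) - 4*c/9


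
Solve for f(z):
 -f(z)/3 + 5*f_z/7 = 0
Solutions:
 f(z) = C1*exp(7*z/15)


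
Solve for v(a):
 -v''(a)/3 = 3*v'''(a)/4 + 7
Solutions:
 v(a) = C1 + C2*a + C3*exp(-4*a/9) - 21*a^2/2


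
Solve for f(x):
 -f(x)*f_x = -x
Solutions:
 f(x) = -sqrt(C1 + x^2)
 f(x) = sqrt(C1 + x^2)


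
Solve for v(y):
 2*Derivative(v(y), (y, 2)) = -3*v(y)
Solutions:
 v(y) = C1*sin(sqrt(6)*y/2) + C2*cos(sqrt(6)*y/2)


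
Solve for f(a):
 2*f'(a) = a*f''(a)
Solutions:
 f(a) = C1 + C2*a^3


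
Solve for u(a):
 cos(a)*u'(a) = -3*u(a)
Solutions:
 u(a) = C1*(sin(a) - 1)^(3/2)/(sin(a) + 1)^(3/2)


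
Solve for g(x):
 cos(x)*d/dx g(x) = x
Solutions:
 g(x) = C1 + Integral(x/cos(x), x)


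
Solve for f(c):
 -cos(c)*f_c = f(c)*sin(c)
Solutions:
 f(c) = C1*cos(c)


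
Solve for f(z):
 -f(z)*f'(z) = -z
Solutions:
 f(z) = -sqrt(C1 + z^2)
 f(z) = sqrt(C1 + z^2)


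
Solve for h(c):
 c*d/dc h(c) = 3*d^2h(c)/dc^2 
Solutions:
 h(c) = C1 + C2*erfi(sqrt(6)*c/6)


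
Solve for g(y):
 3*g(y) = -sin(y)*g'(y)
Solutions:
 g(y) = C1*(cos(y) + 1)^(3/2)/(cos(y) - 1)^(3/2)


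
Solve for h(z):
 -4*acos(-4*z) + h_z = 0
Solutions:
 h(z) = C1 + 4*z*acos(-4*z) + sqrt(1 - 16*z^2)


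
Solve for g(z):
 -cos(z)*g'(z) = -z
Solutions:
 g(z) = C1 + Integral(z/cos(z), z)


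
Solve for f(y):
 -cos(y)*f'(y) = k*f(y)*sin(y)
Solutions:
 f(y) = C1*exp(k*log(cos(y)))


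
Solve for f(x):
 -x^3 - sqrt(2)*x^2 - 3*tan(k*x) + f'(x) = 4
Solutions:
 f(x) = C1 + x^4/4 + sqrt(2)*x^3/3 + 4*x + 3*Piecewise((-log(cos(k*x))/k, Ne(k, 0)), (0, True))


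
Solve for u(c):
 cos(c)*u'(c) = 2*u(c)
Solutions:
 u(c) = C1*(sin(c) + 1)/(sin(c) - 1)


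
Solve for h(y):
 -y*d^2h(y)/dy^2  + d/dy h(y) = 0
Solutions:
 h(y) = C1 + C2*y^2


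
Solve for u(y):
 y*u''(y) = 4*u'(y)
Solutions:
 u(y) = C1 + C2*y^5


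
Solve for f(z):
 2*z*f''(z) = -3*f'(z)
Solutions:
 f(z) = C1 + C2/sqrt(z)


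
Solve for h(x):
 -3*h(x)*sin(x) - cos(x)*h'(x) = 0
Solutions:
 h(x) = C1*cos(x)^3


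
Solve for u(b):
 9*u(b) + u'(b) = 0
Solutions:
 u(b) = C1*exp(-9*b)


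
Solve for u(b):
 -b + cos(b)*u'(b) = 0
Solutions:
 u(b) = C1 + Integral(b/cos(b), b)


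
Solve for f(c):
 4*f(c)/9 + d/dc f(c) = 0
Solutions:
 f(c) = C1*exp(-4*c/9)


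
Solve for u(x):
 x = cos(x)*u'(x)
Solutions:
 u(x) = C1 + Integral(x/cos(x), x)


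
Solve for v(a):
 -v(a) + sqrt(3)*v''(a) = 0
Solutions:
 v(a) = C1*exp(-3^(3/4)*a/3) + C2*exp(3^(3/4)*a/3)


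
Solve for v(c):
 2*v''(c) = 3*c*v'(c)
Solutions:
 v(c) = C1 + C2*erfi(sqrt(3)*c/2)


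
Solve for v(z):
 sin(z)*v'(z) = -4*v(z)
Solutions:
 v(z) = C1*(cos(z)^2 + 2*cos(z) + 1)/(cos(z)^2 - 2*cos(z) + 1)


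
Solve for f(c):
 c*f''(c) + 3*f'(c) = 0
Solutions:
 f(c) = C1 + C2/c^2


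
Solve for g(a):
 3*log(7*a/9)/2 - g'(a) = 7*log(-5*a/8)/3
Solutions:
 g(a) = C1 - 5*a*log(a)/6 + a*(-3*log(15) + 5/6 + log(7)/2 + 2*log(5)/3 + log(896) - 7*I*pi/3)


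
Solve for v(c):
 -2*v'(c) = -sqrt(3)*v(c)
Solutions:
 v(c) = C1*exp(sqrt(3)*c/2)


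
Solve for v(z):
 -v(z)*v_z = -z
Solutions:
 v(z) = -sqrt(C1 + z^2)
 v(z) = sqrt(C1 + z^2)


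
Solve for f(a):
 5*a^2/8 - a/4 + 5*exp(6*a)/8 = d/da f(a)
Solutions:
 f(a) = C1 + 5*a^3/24 - a^2/8 + 5*exp(6*a)/48


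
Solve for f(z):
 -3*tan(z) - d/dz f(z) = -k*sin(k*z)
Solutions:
 f(z) = C1 + k*Piecewise((-cos(k*z)/k, Ne(k, 0)), (0, True)) + 3*log(cos(z))


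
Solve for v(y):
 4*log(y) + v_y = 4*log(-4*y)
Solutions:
 v(y) = C1 + 4*y*(2*log(2) + I*pi)


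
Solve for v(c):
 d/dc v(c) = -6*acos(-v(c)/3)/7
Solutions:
 Integral(1/acos(-_y/3), (_y, v(c))) = C1 - 6*c/7


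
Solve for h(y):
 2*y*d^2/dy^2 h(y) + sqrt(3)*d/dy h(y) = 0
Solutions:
 h(y) = C1 + C2*y^(1 - sqrt(3)/2)


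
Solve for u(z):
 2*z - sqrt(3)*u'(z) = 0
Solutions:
 u(z) = C1 + sqrt(3)*z^2/3


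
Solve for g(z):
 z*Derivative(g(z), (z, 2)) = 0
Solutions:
 g(z) = C1 + C2*z


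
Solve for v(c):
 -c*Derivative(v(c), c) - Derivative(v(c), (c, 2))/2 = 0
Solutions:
 v(c) = C1 + C2*erf(c)


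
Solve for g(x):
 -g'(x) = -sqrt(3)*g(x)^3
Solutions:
 g(x) = -sqrt(2)*sqrt(-1/(C1 + sqrt(3)*x))/2
 g(x) = sqrt(2)*sqrt(-1/(C1 + sqrt(3)*x))/2


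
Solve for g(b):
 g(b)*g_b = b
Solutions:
 g(b) = -sqrt(C1 + b^2)
 g(b) = sqrt(C1 + b^2)


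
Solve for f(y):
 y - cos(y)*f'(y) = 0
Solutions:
 f(y) = C1 + Integral(y/cos(y), y)


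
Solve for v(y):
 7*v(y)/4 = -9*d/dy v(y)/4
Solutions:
 v(y) = C1*exp(-7*y/9)


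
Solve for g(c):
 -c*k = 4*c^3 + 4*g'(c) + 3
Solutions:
 g(c) = C1 - c^4/4 - c^2*k/8 - 3*c/4


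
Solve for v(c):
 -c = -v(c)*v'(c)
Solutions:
 v(c) = -sqrt(C1 + c^2)
 v(c) = sqrt(C1 + c^2)


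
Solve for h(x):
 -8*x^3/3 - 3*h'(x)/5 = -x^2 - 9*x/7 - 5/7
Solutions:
 h(x) = C1 - 10*x^4/9 + 5*x^3/9 + 15*x^2/14 + 25*x/21


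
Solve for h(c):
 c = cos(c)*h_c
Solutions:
 h(c) = C1 + Integral(c/cos(c), c)


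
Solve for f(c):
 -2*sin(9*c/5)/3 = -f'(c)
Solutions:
 f(c) = C1 - 10*cos(9*c/5)/27


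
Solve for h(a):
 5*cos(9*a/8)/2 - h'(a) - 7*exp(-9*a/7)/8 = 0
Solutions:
 h(a) = C1 + 20*sin(9*a/8)/9 + 49*exp(-9*a/7)/72


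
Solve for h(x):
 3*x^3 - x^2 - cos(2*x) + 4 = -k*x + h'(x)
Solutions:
 h(x) = C1 + k*x^2/2 + 3*x^4/4 - x^3/3 + 4*x - sin(2*x)/2


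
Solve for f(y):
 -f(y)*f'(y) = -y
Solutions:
 f(y) = -sqrt(C1 + y^2)
 f(y) = sqrt(C1 + y^2)


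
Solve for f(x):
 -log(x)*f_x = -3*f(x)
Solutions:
 f(x) = C1*exp(3*li(x))


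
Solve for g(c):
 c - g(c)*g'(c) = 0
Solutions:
 g(c) = -sqrt(C1 + c^2)
 g(c) = sqrt(C1 + c^2)


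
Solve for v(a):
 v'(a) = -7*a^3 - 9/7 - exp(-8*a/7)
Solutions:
 v(a) = C1 - 7*a^4/4 - 9*a/7 + 7*exp(-8*a/7)/8


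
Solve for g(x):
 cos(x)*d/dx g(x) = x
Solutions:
 g(x) = C1 + Integral(x/cos(x), x)


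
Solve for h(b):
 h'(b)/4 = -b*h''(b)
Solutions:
 h(b) = C1 + C2*b^(3/4)


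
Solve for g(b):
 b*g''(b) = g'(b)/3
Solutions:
 g(b) = C1 + C2*b^(4/3)


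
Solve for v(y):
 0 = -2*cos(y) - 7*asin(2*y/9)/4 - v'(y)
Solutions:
 v(y) = C1 - 7*y*asin(2*y/9)/4 - 7*sqrt(81 - 4*y^2)/8 - 2*sin(y)


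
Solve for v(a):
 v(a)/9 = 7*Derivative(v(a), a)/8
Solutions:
 v(a) = C1*exp(8*a/63)


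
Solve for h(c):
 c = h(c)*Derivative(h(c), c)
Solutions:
 h(c) = -sqrt(C1 + c^2)
 h(c) = sqrt(C1 + c^2)


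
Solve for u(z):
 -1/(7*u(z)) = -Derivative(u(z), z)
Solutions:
 u(z) = -sqrt(C1 + 14*z)/7
 u(z) = sqrt(C1 + 14*z)/7


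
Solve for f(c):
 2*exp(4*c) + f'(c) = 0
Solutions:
 f(c) = C1 - exp(4*c)/2


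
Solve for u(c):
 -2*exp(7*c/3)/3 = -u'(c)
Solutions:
 u(c) = C1 + 2*exp(7*c/3)/7


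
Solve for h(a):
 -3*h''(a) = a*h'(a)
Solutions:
 h(a) = C1 + C2*erf(sqrt(6)*a/6)


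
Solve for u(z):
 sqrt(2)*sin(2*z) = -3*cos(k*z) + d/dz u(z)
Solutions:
 u(z) = C1 - sqrt(2)*cos(2*z)/2 + 3*sin(k*z)/k


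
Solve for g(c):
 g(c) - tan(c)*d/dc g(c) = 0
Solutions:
 g(c) = C1*sin(c)


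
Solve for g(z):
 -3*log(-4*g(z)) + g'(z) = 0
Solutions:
 -Integral(1/(log(-_y) + 2*log(2)), (_y, g(z)))/3 = C1 - z


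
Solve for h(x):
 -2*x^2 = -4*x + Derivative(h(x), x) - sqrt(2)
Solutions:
 h(x) = C1 - 2*x^3/3 + 2*x^2 + sqrt(2)*x


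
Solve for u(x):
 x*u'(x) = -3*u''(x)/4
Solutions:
 u(x) = C1 + C2*erf(sqrt(6)*x/3)


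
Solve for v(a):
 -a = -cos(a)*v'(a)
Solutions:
 v(a) = C1 + Integral(a/cos(a), a)


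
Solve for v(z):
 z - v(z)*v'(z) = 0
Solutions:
 v(z) = -sqrt(C1 + z^2)
 v(z) = sqrt(C1 + z^2)


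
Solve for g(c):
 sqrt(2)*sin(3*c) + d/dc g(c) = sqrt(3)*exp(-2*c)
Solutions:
 g(c) = C1 + sqrt(2)*cos(3*c)/3 - sqrt(3)*exp(-2*c)/2


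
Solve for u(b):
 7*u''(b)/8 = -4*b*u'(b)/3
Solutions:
 u(b) = C1 + C2*erf(4*sqrt(21)*b/21)


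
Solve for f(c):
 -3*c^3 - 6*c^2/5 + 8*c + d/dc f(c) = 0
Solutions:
 f(c) = C1 + 3*c^4/4 + 2*c^3/5 - 4*c^2


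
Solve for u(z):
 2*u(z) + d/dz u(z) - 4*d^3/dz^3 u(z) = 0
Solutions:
 u(z) = C1*exp(-3^(1/3)*z*(3^(1/3)/(sqrt(321) + 18)^(1/3) + (sqrt(321) + 18)^(1/3))/12)*sin(3^(1/6)*z*(-3^(2/3)*(sqrt(321) + 18)^(1/3) + 3/(sqrt(321) + 18)^(1/3))/12) + C2*exp(-3^(1/3)*z*(3^(1/3)/(sqrt(321) + 18)^(1/3) + (sqrt(321) + 18)^(1/3))/12)*cos(3^(1/6)*z*(-3^(2/3)*(sqrt(321) + 18)^(1/3) + 3/(sqrt(321) + 18)^(1/3))/12) + C3*exp(3^(1/3)*z*(3^(1/3)/(sqrt(321) + 18)^(1/3) + (sqrt(321) + 18)^(1/3))/6)


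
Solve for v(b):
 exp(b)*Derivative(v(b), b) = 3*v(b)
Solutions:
 v(b) = C1*exp(-3*exp(-b))


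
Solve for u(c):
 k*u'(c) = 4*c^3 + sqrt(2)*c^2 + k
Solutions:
 u(c) = C1 + c^4/k + sqrt(2)*c^3/(3*k) + c


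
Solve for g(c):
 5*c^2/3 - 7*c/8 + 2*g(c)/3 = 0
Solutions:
 g(c) = c*(21 - 40*c)/16


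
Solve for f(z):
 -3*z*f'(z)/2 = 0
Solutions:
 f(z) = C1


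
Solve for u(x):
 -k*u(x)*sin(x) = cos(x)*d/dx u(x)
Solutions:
 u(x) = C1*exp(k*log(cos(x)))


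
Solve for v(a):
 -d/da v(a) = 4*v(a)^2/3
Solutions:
 v(a) = 3/(C1 + 4*a)


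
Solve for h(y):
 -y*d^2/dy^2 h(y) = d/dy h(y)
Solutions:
 h(y) = C1 + C2*log(y)


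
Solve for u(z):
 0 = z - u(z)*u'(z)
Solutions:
 u(z) = -sqrt(C1 + z^2)
 u(z) = sqrt(C1 + z^2)


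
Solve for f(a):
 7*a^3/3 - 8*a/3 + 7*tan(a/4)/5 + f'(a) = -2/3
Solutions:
 f(a) = C1 - 7*a^4/12 + 4*a^2/3 - 2*a/3 + 28*log(cos(a/4))/5


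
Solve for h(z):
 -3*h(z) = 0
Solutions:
 h(z) = 0


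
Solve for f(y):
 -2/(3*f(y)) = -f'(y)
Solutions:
 f(y) = -sqrt(C1 + 12*y)/3
 f(y) = sqrt(C1 + 12*y)/3


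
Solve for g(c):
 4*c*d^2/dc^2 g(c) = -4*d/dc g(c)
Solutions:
 g(c) = C1 + C2*log(c)


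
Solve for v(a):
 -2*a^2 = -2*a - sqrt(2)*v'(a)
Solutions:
 v(a) = C1 + sqrt(2)*a^3/3 - sqrt(2)*a^2/2


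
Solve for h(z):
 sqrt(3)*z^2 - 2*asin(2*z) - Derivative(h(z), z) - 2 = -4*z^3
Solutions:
 h(z) = C1 + z^4 + sqrt(3)*z^3/3 - 2*z*asin(2*z) - 2*z - sqrt(1 - 4*z^2)


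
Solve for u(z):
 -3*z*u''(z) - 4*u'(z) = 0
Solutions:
 u(z) = C1 + C2/z^(1/3)


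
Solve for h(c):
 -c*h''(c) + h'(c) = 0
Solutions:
 h(c) = C1 + C2*c^2


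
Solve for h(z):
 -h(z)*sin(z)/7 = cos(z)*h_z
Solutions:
 h(z) = C1*cos(z)^(1/7)


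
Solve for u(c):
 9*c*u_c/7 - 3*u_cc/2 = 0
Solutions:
 u(c) = C1 + C2*erfi(sqrt(21)*c/7)


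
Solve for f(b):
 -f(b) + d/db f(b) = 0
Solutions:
 f(b) = C1*exp(b)


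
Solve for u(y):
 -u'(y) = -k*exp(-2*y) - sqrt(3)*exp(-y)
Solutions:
 u(y) = C1 - k*exp(-2*y)/2 - sqrt(3)*exp(-y)


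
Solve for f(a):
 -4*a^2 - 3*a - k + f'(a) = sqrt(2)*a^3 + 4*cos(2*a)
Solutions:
 f(a) = C1 + sqrt(2)*a^4/4 + 4*a^3/3 + 3*a^2/2 + a*k + 2*sin(2*a)


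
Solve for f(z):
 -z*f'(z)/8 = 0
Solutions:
 f(z) = C1


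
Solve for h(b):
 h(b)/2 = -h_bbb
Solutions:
 h(b) = C3*exp(-2^(2/3)*b/2) + (C1*sin(2^(2/3)*sqrt(3)*b/4) + C2*cos(2^(2/3)*sqrt(3)*b/4))*exp(2^(2/3)*b/4)


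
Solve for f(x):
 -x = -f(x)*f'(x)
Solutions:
 f(x) = -sqrt(C1 + x^2)
 f(x) = sqrt(C1 + x^2)


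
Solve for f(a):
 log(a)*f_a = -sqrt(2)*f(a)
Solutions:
 f(a) = C1*exp(-sqrt(2)*li(a))


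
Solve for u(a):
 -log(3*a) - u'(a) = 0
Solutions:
 u(a) = C1 - a*log(a) - a*log(3) + a


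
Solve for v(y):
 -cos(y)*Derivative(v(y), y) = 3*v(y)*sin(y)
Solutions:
 v(y) = C1*cos(y)^3


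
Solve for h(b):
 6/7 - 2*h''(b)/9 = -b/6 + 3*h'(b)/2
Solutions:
 h(b) = C1 + C2*exp(-27*b/4) + b^2/18 + 944*b/1701


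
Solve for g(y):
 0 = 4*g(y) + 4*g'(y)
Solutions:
 g(y) = C1*exp(-y)


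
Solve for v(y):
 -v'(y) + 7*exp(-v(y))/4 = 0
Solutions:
 v(y) = log(C1 + 7*y/4)


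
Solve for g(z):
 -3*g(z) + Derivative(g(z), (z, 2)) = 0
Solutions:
 g(z) = C1*exp(-sqrt(3)*z) + C2*exp(sqrt(3)*z)


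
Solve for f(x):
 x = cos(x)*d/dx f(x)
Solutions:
 f(x) = C1 + Integral(x/cos(x), x)


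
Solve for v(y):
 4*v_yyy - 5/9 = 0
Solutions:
 v(y) = C1 + C2*y + C3*y^2 + 5*y^3/216


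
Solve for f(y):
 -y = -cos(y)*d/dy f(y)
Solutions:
 f(y) = C1 + Integral(y/cos(y), y)


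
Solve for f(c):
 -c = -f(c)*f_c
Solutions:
 f(c) = -sqrt(C1 + c^2)
 f(c) = sqrt(C1 + c^2)


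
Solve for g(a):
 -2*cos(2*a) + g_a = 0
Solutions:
 g(a) = C1 + sin(2*a)


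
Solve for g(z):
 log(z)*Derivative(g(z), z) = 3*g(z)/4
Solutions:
 g(z) = C1*exp(3*li(z)/4)


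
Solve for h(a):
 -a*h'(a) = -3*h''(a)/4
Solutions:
 h(a) = C1 + C2*erfi(sqrt(6)*a/3)


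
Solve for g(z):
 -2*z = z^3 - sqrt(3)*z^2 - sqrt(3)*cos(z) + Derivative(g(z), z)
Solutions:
 g(z) = C1 - z^4/4 + sqrt(3)*z^3/3 - z^2 + sqrt(3)*sin(z)


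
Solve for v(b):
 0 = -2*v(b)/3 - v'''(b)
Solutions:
 v(b) = C3*exp(-2^(1/3)*3^(2/3)*b/3) + (C1*sin(2^(1/3)*3^(1/6)*b/2) + C2*cos(2^(1/3)*3^(1/6)*b/2))*exp(2^(1/3)*3^(2/3)*b/6)


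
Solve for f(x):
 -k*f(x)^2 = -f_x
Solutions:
 f(x) = -1/(C1 + k*x)


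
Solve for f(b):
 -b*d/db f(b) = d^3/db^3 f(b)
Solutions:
 f(b) = C1 + Integral(C2*airyai(-b) + C3*airybi(-b), b)


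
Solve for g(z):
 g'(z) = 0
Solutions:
 g(z) = C1


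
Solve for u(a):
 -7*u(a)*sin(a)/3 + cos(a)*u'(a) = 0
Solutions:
 u(a) = C1/cos(a)^(7/3)


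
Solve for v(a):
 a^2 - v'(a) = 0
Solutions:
 v(a) = C1 + a^3/3


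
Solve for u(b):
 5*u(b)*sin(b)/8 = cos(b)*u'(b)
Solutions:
 u(b) = C1/cos(b)^(5/8)


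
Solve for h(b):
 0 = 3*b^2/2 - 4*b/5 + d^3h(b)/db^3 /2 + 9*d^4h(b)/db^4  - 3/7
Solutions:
 h(b) = C1 + C2*b + C3*b^2 + C4*exp(-b/18) - b^5/20 + 137*b^4/30 - 11503*b^3/35


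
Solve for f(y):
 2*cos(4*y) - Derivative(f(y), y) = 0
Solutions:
 f(y) = C1 + sin(4*y)/2


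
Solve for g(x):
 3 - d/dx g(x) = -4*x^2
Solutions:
 g(x) = C1 + 4*x^3/3 + 3*x


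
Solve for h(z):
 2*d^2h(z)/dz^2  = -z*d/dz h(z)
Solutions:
 h(z) = C1 + C2*erf(z/2)


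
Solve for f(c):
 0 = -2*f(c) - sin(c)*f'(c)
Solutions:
 f(c) = C1*(cos(c) + 1)/(cos(c) - 1)


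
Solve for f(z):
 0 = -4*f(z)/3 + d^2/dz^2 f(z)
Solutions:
 f(z) = C1*exp(-2*sqrt(3)*z/3) + C2*exp(2*sqrt(3)*z/3)


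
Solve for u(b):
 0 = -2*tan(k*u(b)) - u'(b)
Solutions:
 u(b) = Piecewise((-asin(exp(C1*k - 2*b*k))/k + pi/k, Ne(k, 0)), (nan, True))
 u(b) = Piecewise((asin(exp(C1*k - 2*b*k))/k, Ne(k, 0)), (nan, True))


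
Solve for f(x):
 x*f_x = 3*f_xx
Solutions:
 f(x) = C1 + C2*erfi(sqrt(6)*x/6)


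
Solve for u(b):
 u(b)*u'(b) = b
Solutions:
 u(b) = -sqrt(C1 + b^2)
 u(b) = sqrt(C1 + b^2)


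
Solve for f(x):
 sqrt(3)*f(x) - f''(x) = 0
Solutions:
 f(x) = C1*exp(-3^(1/4)*x) + C2*exp(3^(1/4)*x)


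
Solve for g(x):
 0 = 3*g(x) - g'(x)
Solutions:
 g(x) = C1*exp(3*x)


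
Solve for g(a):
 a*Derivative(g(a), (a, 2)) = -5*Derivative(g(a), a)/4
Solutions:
 g(a) = C1 + C2/a^(1/4)


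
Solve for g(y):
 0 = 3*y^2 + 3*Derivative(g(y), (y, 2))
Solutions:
 g(y) = C1 + C2*y - y^4/12


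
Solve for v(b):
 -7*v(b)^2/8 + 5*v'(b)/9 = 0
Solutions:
 v(b) = -40/(C1 + 63*b)


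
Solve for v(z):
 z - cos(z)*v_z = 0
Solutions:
 v(z) = C1 + Integral(z/cos(z), z)


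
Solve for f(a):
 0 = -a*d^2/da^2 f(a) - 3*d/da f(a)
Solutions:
 f(a) = C1 + C2/a^2


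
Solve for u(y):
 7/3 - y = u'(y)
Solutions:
 u(y) = C1 - y^2/2 + 7*y/3


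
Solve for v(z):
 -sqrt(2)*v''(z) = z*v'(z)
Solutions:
 v(z) = C1 + C2*erf(2^(1/4)*z/2)


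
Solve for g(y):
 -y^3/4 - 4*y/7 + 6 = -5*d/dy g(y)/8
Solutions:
 g(y) = C1 + y^4/10 + 16*y^2/35 - 48*y/5


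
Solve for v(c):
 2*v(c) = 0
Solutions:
 v(c) = 0


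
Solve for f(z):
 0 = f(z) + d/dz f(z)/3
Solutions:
 f(z) = C1*exp(-3*z)


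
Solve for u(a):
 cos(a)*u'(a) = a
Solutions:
 u(a) = C1 + Integral(a/cos(a), a)


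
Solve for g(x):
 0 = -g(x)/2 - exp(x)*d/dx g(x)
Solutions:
 g(x) = C1*exp(exp(-x)/2)


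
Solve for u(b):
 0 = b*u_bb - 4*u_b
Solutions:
 u(b) = C1 + C2*b^5


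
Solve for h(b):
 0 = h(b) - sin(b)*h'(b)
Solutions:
 h(b) = C1*sqrt(cos(b) - 1)/sqrt(cos(b) + 1)


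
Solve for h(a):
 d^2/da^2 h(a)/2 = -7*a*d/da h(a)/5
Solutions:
 h(a) = C1 + C2*erf(sqrt(35)*a/5)


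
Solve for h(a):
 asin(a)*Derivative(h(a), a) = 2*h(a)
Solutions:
 h(a) = C1*exp(2*Integral(1/asin(a), a))


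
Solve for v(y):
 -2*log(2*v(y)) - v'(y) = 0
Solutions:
 Integral(1/(log(_y) + log(2)), (_y, v(y)))/2 = C1 - y


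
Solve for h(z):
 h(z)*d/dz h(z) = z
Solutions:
 h(z) = -sqrt(C1 + z^2)
 h(z) = sqrt(C1 + z^2)


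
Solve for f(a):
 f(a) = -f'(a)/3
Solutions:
 f(a) = C1*exp(-3*a)


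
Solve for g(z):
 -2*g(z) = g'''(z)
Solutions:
 g(z) = C3*exp(-2^(1/3)*z) + (C1*sin(2^(1/3)*sqrt(3)*z/2) + C2*cos(2^(1/3)*sqrt(3)*z/2))*exp(2^(1/3)*z/2)


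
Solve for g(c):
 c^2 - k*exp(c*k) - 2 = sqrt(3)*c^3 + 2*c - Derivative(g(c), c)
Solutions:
 g(c) = C1 + sqrt(3)*c^4/4 - c^3/3 + c^2 + 2*c + exp(c*k)


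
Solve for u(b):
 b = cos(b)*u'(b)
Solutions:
 u(b) = C1 + Integral(b/cos(b), b)


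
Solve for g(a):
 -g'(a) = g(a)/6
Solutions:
 g(a) = C1*exp(-a/6)


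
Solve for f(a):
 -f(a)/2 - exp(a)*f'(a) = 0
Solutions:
 f(a) = C1*exp(exp(-a)/2)


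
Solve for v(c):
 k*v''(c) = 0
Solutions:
 v(c) = C1 + C2*c


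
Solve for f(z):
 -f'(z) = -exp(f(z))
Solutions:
 f(z) = log(-1/(C1 + z))


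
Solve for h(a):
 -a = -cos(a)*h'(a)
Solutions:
 h(a) = C1 + Integral(a/cos(a), a)


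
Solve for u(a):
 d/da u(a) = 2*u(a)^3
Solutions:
 u(a) = -sqrt(2)*sqrt(-1/(C1 + 2*a))/2
 u(a) = sqrt(2)*sqrt(-1/(C1 + 2*a))/2


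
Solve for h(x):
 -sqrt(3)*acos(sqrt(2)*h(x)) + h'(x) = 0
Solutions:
 Integral(1/acos(sqrt(2)*_y), (_y, h(x))) = C1 + sqrt(3)*x


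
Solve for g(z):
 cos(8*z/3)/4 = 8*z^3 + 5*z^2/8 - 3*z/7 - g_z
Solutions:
 g(z) = C1 + 2*z^4 + 5*z^3/24 - 3*z^2/14 - 3*sin(8*z/3)/32


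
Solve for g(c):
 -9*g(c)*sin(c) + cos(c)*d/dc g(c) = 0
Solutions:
 g(c) = C1/cos(c)^9


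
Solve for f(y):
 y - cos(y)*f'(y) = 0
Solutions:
 f(y) = C1 + Integral(y/cos(y), y)


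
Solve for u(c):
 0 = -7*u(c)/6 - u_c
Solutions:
 u(c) = C1*exp(-7*c/6)


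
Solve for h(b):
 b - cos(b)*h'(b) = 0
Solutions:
 h(b) = C1 + Integral(b/cos(b), b)


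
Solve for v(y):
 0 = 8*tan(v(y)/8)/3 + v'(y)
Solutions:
 v(y) = -8*asin(C1*exp(-y/3)) + 8*pi
 v(y) = 8*asin(C1*exp(-y/3))


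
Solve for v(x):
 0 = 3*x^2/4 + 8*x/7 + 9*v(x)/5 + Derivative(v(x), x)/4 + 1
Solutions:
 v(x) = C1*exp(-36*x/5) - 5*x^2/12 - 785*x/1512 - 26315/54432


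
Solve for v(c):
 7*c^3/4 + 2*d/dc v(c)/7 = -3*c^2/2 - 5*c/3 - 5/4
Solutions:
 v(c) = C1 - 49*c^4/32 - 7*c^3/4 - 35*c^2/12 - 35*c/8


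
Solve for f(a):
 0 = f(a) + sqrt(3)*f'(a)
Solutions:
 f(a) = C1*exp(-sqrt(3)*a/3)


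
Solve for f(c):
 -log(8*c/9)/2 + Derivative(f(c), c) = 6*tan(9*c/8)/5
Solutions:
 f(c) = C1 + c*log(c)/2 - c*log(3) - c/2 + 3*c*log(2)/2 - 16*log(cos(9*c/8))/15


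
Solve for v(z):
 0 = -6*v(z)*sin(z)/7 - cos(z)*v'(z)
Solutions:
 v(z) = C1*cos(z)^(6/7)


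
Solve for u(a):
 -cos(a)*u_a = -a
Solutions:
 u(a) = C1 + Integral(a/cos(a), a)


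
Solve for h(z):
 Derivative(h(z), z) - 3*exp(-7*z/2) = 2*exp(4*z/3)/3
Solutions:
 h(z) = C1 + exp(4*z/3)/2 - 6*exp(-7*z/2)/7


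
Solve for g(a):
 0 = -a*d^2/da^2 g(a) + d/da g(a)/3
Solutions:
 g(a) = C1 + C2*a^(4/3)


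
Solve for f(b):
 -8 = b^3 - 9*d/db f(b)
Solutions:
 f(b) = C1 + b^4/36 + 8*b/9


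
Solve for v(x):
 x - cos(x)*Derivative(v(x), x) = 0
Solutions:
 v(x) = C1 + Integral(x/cos(x), x)


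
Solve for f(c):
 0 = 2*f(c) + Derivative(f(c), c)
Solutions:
 f(c) = C1*exp(-2*c)


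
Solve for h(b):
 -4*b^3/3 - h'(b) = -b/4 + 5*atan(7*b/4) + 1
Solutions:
 h(b) = C1 - b^4/3 + b^2/8 - 5*b*atan(7*b/4) - b + 10*log(49*b^2 + 16)/7


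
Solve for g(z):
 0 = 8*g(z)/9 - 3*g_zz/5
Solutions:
 g(z) = C1*exp(-2*sqrt(30)*z/9) + C2*exp(2*sqrt(30)*z/9)


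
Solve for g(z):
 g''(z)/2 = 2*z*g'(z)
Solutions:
 g(z) = C1 + C2*erfi(sqrt(2)*z)
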